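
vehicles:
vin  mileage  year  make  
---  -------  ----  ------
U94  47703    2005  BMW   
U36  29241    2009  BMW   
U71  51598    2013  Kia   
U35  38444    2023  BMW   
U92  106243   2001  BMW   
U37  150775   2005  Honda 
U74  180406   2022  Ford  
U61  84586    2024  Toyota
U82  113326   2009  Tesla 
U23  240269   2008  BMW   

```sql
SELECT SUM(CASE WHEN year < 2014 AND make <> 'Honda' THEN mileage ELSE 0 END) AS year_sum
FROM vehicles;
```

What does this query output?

vin=U94: ✓ → 47703
vin=U36: ✓ → 29241
vin=U71: ✓ → 51598
vin=U35: ✗
vin=U92: ✓ → 106243
vin=U37: ✗
vin=U74: ✗
vin=U61: ✗
vin=U82: ✓ → 113326
vin=U23: ✓ → 240269
year_sum = 47703 + 29241 + 51598 + 106243 + 113326 + 240269 = 588380

588380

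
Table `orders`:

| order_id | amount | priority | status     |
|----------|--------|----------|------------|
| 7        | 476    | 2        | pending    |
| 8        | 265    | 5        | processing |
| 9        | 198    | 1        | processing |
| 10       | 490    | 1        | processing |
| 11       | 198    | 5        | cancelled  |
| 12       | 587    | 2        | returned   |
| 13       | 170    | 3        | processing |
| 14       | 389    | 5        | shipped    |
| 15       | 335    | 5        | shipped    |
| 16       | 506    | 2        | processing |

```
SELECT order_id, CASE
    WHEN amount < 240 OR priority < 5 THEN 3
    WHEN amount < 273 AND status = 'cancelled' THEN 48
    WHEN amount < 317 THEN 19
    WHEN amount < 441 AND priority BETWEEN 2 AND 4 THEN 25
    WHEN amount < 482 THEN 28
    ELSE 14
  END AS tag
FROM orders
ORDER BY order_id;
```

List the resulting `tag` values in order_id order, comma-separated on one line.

order_id=7: amount < 240 OR priority < 5 → 3
order_id=8: amount < 317 → 19
order_id=9: amount < 240 OR priority < 5 → 3
order_id=10: amount < 240 OR priority < 5 → 3
order_id=11: amount < 240 OR priority < 5 → 3
order_id=12: amount < 240 OR priority < 5 → 3
order_id=13: amount < 240 OR priority < 5 → 3
order_id=14: amount < 482 → 28
order_id=15: amount < 482 → 28
order_id=16: amount < 240 OR priority < 5 → 3

3, 19, 3, 3, 3, 3, 3, 28, 28, 3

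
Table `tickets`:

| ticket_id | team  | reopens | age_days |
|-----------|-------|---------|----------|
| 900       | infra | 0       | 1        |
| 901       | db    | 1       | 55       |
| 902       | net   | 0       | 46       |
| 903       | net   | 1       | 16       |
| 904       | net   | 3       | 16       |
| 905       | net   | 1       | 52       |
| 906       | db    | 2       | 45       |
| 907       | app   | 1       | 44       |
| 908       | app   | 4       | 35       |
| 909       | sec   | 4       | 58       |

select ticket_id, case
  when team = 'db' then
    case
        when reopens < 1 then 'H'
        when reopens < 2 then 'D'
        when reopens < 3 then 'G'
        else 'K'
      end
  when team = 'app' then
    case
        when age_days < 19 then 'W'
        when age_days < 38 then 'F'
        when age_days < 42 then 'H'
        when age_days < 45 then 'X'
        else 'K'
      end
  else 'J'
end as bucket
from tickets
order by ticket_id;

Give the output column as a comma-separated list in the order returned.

ticket_id=900: team='infra' → outer ELSE → J
ticket_id=901: team='db' → inner[reopens < 2] → D
ticket_id=902: team='net' → outer ELSE → J
ticket_id=903: team='net' → outer ELSE → J
ticket_id=904: team='net' → outer ELSE → J
ticket_id=905: team='net' → outer ELSE → J
ticket_id=906: team='db' → inner[reopens < 3] → G
ticket_id=907: team='app' → inner[age_days < 45] → X
ticket_id=908: team='app' → inner[age_days < 38] → F
ticket_id=909: team='sec' → outer ELSE → J

J, D, J, J, J, J, G, X, F, J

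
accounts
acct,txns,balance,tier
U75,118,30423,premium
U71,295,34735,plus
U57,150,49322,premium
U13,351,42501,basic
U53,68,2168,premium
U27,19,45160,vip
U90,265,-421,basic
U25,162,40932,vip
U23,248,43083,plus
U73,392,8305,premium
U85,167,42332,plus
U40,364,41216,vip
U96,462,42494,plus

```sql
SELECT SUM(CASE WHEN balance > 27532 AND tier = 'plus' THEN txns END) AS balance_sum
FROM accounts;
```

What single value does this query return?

acct=U75: ✗
acct=U71: ✓ → 295
acct=U57: ✗
acct=U13: ✗
acct=U53: ✗
acct=U27: ✗
acct=U90: ✗
acct=U25: ✗
acct=U23: ✓ → 248
acct=U73: ✗
acct=U85: ✓ → 167
acct=U40: ✗
acct=U96: ✓ → 462
balance_sum = 295 + 248 + 167 + 462 = 1172

1172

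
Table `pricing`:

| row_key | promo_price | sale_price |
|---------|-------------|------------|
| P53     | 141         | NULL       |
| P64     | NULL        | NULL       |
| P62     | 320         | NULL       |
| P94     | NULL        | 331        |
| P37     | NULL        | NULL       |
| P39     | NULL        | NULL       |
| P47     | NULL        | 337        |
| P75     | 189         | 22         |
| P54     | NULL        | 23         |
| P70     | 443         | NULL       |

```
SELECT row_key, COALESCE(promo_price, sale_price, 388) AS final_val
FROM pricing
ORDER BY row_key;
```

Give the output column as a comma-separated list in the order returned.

row_key=P37: promo_price=NULL, sale_price=NULL, → literal 388 → 388
row_key=P39: promo_price=NULL, sale_price=NULL, → literal 388 → 388
row_key=P47: promo_price=NULL, sale_price=337 → 337
row_key=P53: promo_price=141 → 141
row_key=P54: promo_price=NULL, sale_price=23 → 23
row_key=P62: promo_price=320 → 320
row_key=P64: promo_price=NULL, sale_price=NULL, → literal 388 → 388
row_key=P70: promo_price=443 → 443
row_key=P75: promo_price=189 → 189
row_key=P94: promo_price=NULL, sale_price=331 → 331

388, 388, 337, 141, 23, 320, 388, 443, 189, 331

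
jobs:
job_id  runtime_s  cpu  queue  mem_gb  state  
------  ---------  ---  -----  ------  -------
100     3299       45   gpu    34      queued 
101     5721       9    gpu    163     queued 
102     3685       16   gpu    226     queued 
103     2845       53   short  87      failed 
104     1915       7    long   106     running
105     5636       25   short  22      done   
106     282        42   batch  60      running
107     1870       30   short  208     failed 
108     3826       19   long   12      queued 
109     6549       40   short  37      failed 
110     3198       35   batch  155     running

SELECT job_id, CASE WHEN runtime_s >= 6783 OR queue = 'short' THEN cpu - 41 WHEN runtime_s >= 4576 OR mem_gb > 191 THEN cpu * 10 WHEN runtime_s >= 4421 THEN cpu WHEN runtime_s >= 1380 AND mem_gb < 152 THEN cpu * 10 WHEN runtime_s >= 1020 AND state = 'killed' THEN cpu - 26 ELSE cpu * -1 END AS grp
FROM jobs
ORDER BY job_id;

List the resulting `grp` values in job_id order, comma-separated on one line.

450, 90, 160, 12, 70, -16, -42, -11, 190, -1, -35

job_id=100: runtime_s >= 1380 AND mem_gb < 152 → 450
job_id=101: runtime_s >= 4576 OR mem_gb > 191 → 90
job_id=102: runtime_s >= 4576 OR mem_gb > 191 → 160
job_id=103: runtime_s >= 6783 OR queue = 'short' → 12
job_id=104: runtime_s >= 1380 AND mem_gb < 152 → 70
job_id=105: runtime_s >= 6783 OR queue = 'short' → -16
job_id=106: ELSE → -42
job_id=107: runtime_s >= 6783 OR queue = 'short' → -11
job_id=108: runtime_s >= 1380 AND mem_gb < 152 → 190
job_id=109: runtime_s >= 6783 OR queue = 'short' → -1
job_id=110: ELSE → -35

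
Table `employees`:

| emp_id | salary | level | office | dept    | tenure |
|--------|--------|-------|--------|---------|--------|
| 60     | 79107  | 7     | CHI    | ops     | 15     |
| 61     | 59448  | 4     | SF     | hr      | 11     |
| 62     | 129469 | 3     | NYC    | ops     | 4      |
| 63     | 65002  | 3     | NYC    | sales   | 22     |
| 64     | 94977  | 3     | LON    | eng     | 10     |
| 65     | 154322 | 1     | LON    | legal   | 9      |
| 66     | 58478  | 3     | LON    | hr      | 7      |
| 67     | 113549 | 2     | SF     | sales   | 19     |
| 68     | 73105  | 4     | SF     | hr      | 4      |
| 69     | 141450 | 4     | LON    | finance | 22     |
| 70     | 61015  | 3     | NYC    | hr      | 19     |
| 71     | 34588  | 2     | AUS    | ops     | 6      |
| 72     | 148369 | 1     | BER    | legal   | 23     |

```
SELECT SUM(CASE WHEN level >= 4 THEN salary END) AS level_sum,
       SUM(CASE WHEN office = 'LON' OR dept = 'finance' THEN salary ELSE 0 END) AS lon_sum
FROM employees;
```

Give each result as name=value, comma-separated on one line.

level_sum=353110, lon_sum=449227

[level_sum: level >= 4]
emp_id=60: ✓ → 79107
emp_id=61: ✓ → 59448
emp_id=62: ✗
emp_id=63: ✗
emp_id=64: ✗
emp_id=65: ✗
emp_id=66: ✗
emp_id=67: ✗
emp_id=68: ✓ → 73105
emp_id=69: ✓ → 141450
emp_id=70: ✗
emp_id=71: ✗
emp_id=72: ✗
level_sum = 79107 + 59448 + 73105 + 141450 = 353110
—
[lon_sum: office = 'LON' OR dept = 'finance']
emp_id=60: ✗
emp_id=61: ✗
emp_id=62: ✗
emp_id=63: ✗
emp_id=64: ✓ → 94977
emp_id=65: ✓ → 154322
emp_id=66: ✓ → 58478
emp_id=67: ✗
emp_id=68: ✗
emp_id=69: ✓ → 141450
emp_id=70: ✗
emp_id=71: ✗
emp_id=72: ✗
lon_sum = 94977 + 154322 + 58478 + 141450 = 449227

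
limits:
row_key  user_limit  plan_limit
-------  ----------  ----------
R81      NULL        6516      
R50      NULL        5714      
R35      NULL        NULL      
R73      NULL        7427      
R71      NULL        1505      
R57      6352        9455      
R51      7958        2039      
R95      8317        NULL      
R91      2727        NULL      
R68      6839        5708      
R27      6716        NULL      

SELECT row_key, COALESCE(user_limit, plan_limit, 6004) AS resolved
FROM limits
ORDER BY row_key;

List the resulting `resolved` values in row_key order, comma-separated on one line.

row_key=R27: user_limit=6716 → 6716
row_key=R35: user_limit=NULL, plan_limit=NULL, → literal 6004 → 6004
row_key=R50: user_limit=NULL, plan_limit=5714 → 5714
row_key=R51: user_limit=7958 → 7958
row_key=R57: user_limit=6352 → 6352
row_key=R68: user_limit=6839 → 6839
row_key=R71: user_limit=NULL, plan_limit=1505 → 1505
row_key=R73: user_limit=NULL, plan_limit=7427 → 7427
row_key=R81: user_limit=NULL, plan_limit=6516 → 6516
row_key=R91: user_limit=2727 → 2727
row_key=R95: user_limit=8317 → 8317

6716, 6004, 5714, 7958, 6352, 6839, 1505, 7427, 6516, 2727, 8317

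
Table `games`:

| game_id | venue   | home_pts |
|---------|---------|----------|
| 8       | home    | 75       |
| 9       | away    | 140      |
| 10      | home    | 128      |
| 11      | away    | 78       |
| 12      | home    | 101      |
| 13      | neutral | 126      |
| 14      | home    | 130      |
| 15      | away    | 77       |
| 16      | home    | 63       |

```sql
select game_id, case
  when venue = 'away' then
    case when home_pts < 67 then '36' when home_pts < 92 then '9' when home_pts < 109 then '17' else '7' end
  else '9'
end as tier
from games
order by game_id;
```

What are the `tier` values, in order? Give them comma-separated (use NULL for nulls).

9, 7, 9, 9, 9, 9, 9, 9, 9

game_id=8: venue='home' → outer ELSE → 9
game_id=9: venue='away' → inner[ELSE] → 7
game_id=10: venue='home' → outer ELSE → 9
game_id=11: venue='away' → inner[home_pts < 92] → 9
game_id=12: venue='home' → outer ELSE → 9
game_id=13: venue='neutral' → outer ELSE → 9
game_id=14: venue='home' → outer ELSE → 9
game_id=15: venue='away' → inner[home_pts < 92] → 9
game_id=16: venue='home' → outer ELSE → 9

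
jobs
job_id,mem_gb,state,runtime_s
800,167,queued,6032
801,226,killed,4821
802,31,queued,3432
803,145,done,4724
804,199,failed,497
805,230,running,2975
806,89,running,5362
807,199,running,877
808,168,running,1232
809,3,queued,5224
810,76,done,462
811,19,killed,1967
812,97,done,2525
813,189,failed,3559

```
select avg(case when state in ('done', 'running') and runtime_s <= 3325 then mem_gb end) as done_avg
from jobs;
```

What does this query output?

154

job_id=800: ✗
job_id=801: ✗
job_id=802: ✗
job_id=803: ✗
job_id=804: ✗
job_id=805: ✓ → 230
job_id=806: ✗
job_id=807: ✓ → 199
job_id=808: ✓ → 168
job_id=809: ✗
job_id=810: ✓ → 76
job_id=811: ✗
job_id=812: ✓ → 97
job_id=813: ✗
done_avg = (230 + 199 + 168 + 76 + 97) / 5 = 154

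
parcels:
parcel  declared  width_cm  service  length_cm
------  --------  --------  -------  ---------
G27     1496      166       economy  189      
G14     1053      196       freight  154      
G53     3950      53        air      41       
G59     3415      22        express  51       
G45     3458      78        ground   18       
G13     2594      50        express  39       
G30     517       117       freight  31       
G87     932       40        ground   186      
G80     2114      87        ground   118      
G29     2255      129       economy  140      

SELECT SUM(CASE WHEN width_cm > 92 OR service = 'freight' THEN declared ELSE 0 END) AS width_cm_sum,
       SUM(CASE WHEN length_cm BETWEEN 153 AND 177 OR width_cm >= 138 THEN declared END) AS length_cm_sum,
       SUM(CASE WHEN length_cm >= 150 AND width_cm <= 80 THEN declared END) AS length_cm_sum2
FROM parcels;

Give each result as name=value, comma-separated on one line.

width_cm_sum=5321, length_cm_sum=2549, length_cm_sum2=932

[width_cm_sum: width_cm > 92 OR service = 'freight']
parcel=G27: ✓ → 1496
parcel=G14: ✓ → 1053
parcel=G53: ✗
parcel=G59: ✗
parcel=G45: ✗
parcel=G13: ✗
parcel=G30: ✓ → 517
parcel=G87: ✗
parcel=G80: ✗
parcel=G29: ✓ → 2255
width_cm_sum = 1496 + 1053 + 517 + 2255 = 5321
—
[length_cm_sum: length_cm BETWEEN 153 AND 177 OR width_cm >= 138]
parcel=G27: ✓ → 1496
parcel=G14: ✓ → 1053
parcel=G53: ✗
parcel=G59: ✗
parcel=G45: ✗
parcel=G13: ✗
parcel=G30: ✗
parcel=G87: ✗
parcel=G80: ✗
parcel=G29: ✗
length_cm_sum = 1496 + 1053 = 2549
—
[length_cm_sum2: length_cm >= 150 AND width_cm <= 80]
parcel=G27: ✗
parcel=G14: ✗
parcel=G53: ✗
parcel=G59: ✗
parcel=G45: ✗
parcel=G13: ✗
parcel=G30: ✗
parcel=G87: ✓ → 932
parcel=G80: ✗
parcel=G29: ✗
length_cm_sum2 = 932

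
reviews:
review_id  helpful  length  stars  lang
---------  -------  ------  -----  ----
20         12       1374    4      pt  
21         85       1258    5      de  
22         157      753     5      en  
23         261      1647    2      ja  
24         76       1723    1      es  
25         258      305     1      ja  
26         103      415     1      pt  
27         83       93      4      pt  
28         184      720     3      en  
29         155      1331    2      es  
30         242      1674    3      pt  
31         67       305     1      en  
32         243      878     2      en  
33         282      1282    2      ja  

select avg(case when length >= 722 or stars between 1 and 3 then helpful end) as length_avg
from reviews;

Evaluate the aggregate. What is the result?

review_id=20: ✓ → 12
review_id=21: ✓ → 85
review_id=22: ✓ → 157
review_id=23: ✓ → 261
review_id=24: ✓ → 76
review_id=25: ✓ → 258
review_id=26: ✓ → 103
review_id=27: ✗
review_id=28: ✓ → 184
review_id=29: ✓ → 155
review_id=30: ✓ → 242
review_id=31: ✓ → 67
review_id=32: ✓ → 243
review_id=33: ✓ → 282
length_avg = (12 + 85 + 157 + 261 + 76 + 258 + 103 + 184 + 155 + 242 + 67 + 243 + 282) / 13 = 163.4615384615

163.4615384615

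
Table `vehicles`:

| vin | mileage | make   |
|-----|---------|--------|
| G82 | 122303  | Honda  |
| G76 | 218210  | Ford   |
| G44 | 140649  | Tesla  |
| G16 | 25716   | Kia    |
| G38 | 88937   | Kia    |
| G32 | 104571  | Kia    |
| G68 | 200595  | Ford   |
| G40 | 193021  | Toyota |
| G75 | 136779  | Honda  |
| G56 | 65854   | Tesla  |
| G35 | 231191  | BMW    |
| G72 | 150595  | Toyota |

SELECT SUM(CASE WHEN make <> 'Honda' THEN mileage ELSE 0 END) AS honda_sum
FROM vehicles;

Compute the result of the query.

vin=G82: ✗
vin=G76: ✓ → 218210
vin=G44: ✓ → 140649
vin=G16: ✓ → 25716
vin=G38: ✓ → 88937
vin=G32: ✓ → 104571
vin=G68: ✓ → 200595
vin=G40: ✓ → 193021
vin=G75: ✗
vin=G56: ✓ → 65854
vin=G35: ✓ → 231191
vin=G72: ✓ → 150595
honda_sum = 218210 + 140649 + 25716 + 88937 + 104571 + 200595 + 193021 + 65854 + 231191 + 150595 = 1419339

1419339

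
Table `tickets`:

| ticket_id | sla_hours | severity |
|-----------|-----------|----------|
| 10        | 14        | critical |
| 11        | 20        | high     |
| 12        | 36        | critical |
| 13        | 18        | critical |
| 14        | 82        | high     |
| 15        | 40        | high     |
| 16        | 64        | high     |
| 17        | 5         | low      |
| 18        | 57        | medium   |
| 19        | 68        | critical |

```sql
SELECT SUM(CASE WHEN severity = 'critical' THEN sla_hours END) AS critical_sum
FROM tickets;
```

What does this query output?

ticket_id=10: ✓ → 14
ticket_id=11: ✗
ticket_id=12: ✓ → 36
ticket_id=13: ✓ → 18
ticket_id=14: ✗
ticket_id=15: ✗
ticket_id=16: ✗
ticket_id=17: ✗
ticket_id=18: ✗
ticket_id=19: ✓ → 68
critical_sum = 14 + 36 + 18 + 68 = 136

136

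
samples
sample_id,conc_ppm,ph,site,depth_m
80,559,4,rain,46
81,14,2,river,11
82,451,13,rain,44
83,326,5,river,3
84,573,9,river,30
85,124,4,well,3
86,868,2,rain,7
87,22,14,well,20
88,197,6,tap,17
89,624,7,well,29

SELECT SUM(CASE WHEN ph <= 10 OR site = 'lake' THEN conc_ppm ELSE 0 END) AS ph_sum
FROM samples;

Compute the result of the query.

3285

sample_id=80: ✓ → 559
sample_id=81: ✓ → 14
sample_id=82: ✗
sample_id=83: ✓ → 326
sample_id=84: ✓ → 573
sample_id=85: ✓ → 124
sample_id=86: ✓ → 868
sample_id=87: ✗
sample_id=88: ✓ → 197
sample_id=89: ✓ → 624
ph_sum = 559 + 14 + 326 + 573 + 124 + 868 + 197 + 624 = 3285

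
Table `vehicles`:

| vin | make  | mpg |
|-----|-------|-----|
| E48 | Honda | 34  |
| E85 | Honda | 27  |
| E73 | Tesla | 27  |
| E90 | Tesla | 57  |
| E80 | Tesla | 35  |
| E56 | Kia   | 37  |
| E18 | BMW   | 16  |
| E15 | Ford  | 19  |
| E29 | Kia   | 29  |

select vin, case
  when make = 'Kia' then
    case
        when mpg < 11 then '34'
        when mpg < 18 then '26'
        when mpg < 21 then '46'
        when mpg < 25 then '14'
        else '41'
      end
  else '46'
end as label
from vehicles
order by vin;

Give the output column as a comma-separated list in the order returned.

46, 46, 41, 46, 41, 46, 46, 46, 46

vin=E15: make='Ford' → outer ELSE → 46
vin=E18: make='BMW' → outer ELSE → 46
vin=E29: make='Kia' → inner[ELSE] → 41
vin=E48: make='Honda' → outer ELSE → 46
vin=E56: make='Kia' → inner[ELSE] → 41
vin=E73: make='Tesla' → outer ELSE → 46
vin=E80: make='Tesla' → outer ELSE → 46
vin=E85: make='Honda' → outer ELSE → 46
vin=E90: make='Tesla' → outer ELSE → 46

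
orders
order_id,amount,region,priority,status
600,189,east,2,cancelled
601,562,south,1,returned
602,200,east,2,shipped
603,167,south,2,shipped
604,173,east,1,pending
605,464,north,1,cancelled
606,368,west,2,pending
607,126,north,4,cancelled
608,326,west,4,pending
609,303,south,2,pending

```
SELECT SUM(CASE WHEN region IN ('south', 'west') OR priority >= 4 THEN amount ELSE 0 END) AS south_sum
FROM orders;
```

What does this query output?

order_id=600: ✗
order_id=601: ✓ → 562
order_id=602: ✗
order_id=603: ✓ → 167
order_id=604: ✗
order_id=605: ✗
order_id=606: ✓ → 368
order_id=607: ✓ → 126
order_id=608: ✓ → 326
order_id=609: ✓ → 303
south_sum = 562 + 167 + 368 + 126 + 326 + 303 = 1852

1852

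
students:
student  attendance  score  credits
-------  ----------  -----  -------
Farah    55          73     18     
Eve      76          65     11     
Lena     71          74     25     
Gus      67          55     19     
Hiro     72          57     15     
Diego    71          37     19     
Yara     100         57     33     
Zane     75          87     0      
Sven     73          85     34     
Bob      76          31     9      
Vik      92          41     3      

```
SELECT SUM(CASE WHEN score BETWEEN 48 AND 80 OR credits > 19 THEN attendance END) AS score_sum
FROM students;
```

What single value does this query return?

514

student=Farah: ✓ → 55
student=Eve: ✓ → 76
student=Lena: ✓ → 71
student=Gus: ✓ → 67
student=Hiro: ✓ → 72
student=Diego: ✗
student=Yara: ✓ → 100
student=Zane: ✗
student=Sven: ✓ → 73
student=Bob: ✗
student=Vik: ✗
score_sum = 55 + 76 + 71 + 67 + 72 + 100 + 73 = 514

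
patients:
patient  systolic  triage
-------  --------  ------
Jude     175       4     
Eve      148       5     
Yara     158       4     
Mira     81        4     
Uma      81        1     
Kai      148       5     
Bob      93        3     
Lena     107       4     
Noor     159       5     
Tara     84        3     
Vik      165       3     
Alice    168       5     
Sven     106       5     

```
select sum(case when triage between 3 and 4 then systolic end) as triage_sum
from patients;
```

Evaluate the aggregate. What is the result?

patient=Jude: ✓ → 175
patient=Eve: ✗
patient=Yara: ✓ → 158
patient=Mira: ✓ → 81
patient=Uma: ✗
patient=Kai: ✗
patient=Bob: ✓ → 93
patient=Lena: ✓ → 107
patient=Noor: ✗
patient=Tara: ✓ → 84
patient=Vik: ✓ → 165
patient=Alice: ✗
patient=Sven: ✗
triage_sum = 175 + 158 + 81 + 93 + 107 + 84 + 165 = 863

863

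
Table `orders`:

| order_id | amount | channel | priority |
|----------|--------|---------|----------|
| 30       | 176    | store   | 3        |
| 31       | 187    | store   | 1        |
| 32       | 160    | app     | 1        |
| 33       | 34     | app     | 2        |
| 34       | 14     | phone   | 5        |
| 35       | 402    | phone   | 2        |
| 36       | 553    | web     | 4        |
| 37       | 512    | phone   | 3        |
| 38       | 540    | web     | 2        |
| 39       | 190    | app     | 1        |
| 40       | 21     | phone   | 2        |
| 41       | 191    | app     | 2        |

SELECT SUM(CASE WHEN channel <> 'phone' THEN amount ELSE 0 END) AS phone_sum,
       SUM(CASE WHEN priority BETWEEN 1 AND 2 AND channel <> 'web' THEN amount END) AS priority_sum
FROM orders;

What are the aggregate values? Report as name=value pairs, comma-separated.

[phone_sum: channel <> 'phone']
order_id=30: ✓ → 176
order_id=31: ✓ → 187
order_id=32: ✓ → 160
order_id=33: ✓ → 34
order_id=34: ✗
order_id=35: ✗
order_id=36: ✓ → 553
order_id=37: ✗
order_id=38: ✓ → 540
order_id=39: ✓ → 190
order_id=40: ✗
order_id=41: ✓ → 191
phone_sum = 176 + 187 + 160 + 34 + 553 + 540 + 190 + 191 = 2031
—
[priority_sum: priority BETWEEN 1 AND 2 AND channel <> 'web']
order_id=30: ✗
order_id=31: ✓ → 187
order_id=32: ✓ → 160
order_id=33: ✓ → 34
order_id=34: ✗
order_id=35: ✓ → 402
order_id=36: ✗
order_id=37: ✗
order_id=38: ✗
order_id=39: ✓ → 190
order_id=40: ✓ → 21
order_id=41: ✓ → 191
priority_sum = 187 + 160 + 34 + 402 + 190 + 21 + 191 = 1185

phone_sum=2031, priority_sum=1185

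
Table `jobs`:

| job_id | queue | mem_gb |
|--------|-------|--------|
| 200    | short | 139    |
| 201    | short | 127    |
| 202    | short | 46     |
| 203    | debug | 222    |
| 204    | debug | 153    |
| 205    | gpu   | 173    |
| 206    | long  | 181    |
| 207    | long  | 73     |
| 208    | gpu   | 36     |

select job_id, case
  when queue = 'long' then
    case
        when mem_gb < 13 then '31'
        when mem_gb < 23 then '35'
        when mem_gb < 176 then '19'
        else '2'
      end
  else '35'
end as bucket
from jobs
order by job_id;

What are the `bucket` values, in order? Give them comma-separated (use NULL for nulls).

job_id=200: queue='short' → outer ELSE → 35
job_id=201: queue='short' → outer ELSE → 35
job_id=202: queue='short' → outer ELSE → 35
job_id=203: queue='debug' → outer ELSE → 35
job_id=204: queue='debug' → outer ELSE → 35
job_id=205: queue='gpu' → outer ELSE → 35
job_id=206: queue='long' → inner[ELSE] → 2
job_id=207: queue='long' → inner[mem_gb < 176] → 19
job_id=208: queue='gpu' → outer ELSE → 35

35, 35, 35, 35, 35, 35, 2, 19, 35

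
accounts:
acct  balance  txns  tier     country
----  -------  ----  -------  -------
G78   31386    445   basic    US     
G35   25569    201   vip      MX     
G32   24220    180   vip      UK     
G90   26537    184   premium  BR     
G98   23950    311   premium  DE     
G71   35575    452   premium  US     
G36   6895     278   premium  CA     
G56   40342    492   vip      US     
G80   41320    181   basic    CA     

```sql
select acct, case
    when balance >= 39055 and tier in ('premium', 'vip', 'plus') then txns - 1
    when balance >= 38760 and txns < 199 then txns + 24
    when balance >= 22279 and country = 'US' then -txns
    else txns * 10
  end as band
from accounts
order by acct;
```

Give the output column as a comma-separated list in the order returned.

acct=G32: ELSE → 1800
acct=G35: ELSE → 2010
acct=G36: ELSE → 2780
acct=G56: balance >= 39055 and tier in ('premium', 'vip', 'plus') → 491
acct=G71: balance >= 22279 and country = 'US' → -452
acct=G78: balance >= 22279 and country = 'US' → -445
acct=G80: balance >= 38760 and txns < 199 → 205
acct=G90: ELSE → 1840
acct=G98: ELSE → 3110

1800, 2010, 2780, 491, -452, -445, 205, 1840, 3110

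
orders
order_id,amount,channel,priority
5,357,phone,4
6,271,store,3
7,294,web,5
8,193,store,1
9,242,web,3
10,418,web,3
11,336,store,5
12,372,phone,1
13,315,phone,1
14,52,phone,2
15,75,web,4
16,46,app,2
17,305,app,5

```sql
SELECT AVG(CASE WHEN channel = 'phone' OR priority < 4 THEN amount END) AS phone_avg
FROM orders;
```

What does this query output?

order_id=5: ✓ → 357
order_id=6: ✓ → 271
order_id=7: ✗
order_id=8: ✓ → 193
order_id=9: ✓ → 242
order_id=10: ✓ → 418
order_id=11: ✗
order_id=12: ✓ → 372
order_id=13: ✓ → 315
order_id=14: ✓ → 52
order_id=15: ✗
order_id=16: ✓ → 46
order_id=17: ✗
phone_avg = (357 + 271 + 193 + 242 + 418 + 372 + 315 + 52 + 46) / 9 = 251.7777777778

251.7777777778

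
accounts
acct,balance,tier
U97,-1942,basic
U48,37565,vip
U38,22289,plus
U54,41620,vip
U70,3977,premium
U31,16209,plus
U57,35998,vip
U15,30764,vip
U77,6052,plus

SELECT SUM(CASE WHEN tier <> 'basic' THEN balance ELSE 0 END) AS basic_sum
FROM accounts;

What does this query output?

194474

acct=U97: ✗
acct=U48: ✓ → 37565
acct=U38: ✓ → 22289
acct=U54: ✓ → 41620
acct=U70: ✓ → 3977
acct=U31: ✓ → 16209
acct=U57: ✓ → 35998
acct=U15: ✓ → 30764
acct=U77: ✓ → 6052
basic_sum = 37565 + 22289 + 41620 + 3977 + 16209 + 35998 + 30764 + 6052 = 194474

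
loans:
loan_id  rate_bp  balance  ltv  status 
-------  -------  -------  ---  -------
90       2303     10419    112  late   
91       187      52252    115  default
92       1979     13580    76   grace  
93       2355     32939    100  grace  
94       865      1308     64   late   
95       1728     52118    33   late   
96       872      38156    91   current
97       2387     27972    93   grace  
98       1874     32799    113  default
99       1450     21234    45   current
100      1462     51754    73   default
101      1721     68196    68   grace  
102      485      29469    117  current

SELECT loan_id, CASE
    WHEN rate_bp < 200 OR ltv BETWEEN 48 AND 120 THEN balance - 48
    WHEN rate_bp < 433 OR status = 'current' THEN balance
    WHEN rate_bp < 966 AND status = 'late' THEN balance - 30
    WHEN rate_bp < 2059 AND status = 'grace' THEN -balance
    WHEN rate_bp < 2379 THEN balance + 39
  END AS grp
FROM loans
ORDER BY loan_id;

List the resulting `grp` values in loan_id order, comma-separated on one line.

loan_id=90: rate_bp < 200 OR ltv BETWEEN 48 AND 120 → 10371
loan_id=91: rate_bp < 200 OR ltv BETWEEN 48 AND 120 → 52204
loan_id=92: rate_bp < 200 OR ltv BETWEEN 48 AND 120 → 13532
loan_id=93: rate_bp < 200 OR ltv BETWEEN 48 AND 120 → 32891
loan_id=94: rate_bp < 200 OR ltv BETWEEN 48 AND 120 → 1260
loan_id=95: rate_bp < 2379 → 52157
loan_id=96: rate_bp < 200 OR ltv BETWEEN 48 AND 120 → 38108
loan_id=97: rate_bp < 200 OR ltv BETWEEN 48 AND 120 → 27924
loan_id=98: rate_bp < 200 OR ltv BETWEEN 48 AND 120 → 32751
loan_id=99: rate_bp < 433 OR status = 'current' → 21234
loan_id=100: rate_bp < 200 OR ltv BETWEEN 48 AND 120 → 51706
loan_id=101: rate_bp < 200 OR ltv BETWEEN 48 AND 120 → 68148
loan_id=102: rate_bp < 200 OR ltv BETWEEN 48 AND 120 → 29421

10371, 52204, 13532, 32891, 1260, 52157, 38108, 27924, 32751, 21234, 51706, 68148, 29421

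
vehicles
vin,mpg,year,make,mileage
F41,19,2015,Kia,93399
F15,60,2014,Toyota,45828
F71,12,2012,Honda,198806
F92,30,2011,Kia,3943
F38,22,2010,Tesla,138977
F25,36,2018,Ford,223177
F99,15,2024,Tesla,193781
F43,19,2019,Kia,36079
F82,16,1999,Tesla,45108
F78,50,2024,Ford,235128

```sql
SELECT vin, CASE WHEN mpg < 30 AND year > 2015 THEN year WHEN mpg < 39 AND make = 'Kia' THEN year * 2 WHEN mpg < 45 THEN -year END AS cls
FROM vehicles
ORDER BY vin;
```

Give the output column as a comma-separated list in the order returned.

vin=F15: (no match → NULL) → NULL
vin=F25: mpg < 45 → -2018
vin=F38: mpg < 45 → -2010
vin=F41: mpg < 39 AND make = 'Kia' → 4030
vin=F43: mpg < 30 AND year > 2015 → 2019
vin=F71: mpg < 45 → -2012
vin=F78: (no match → NULL) → NULL
vin=F82: mpg < 45 → -1999
vin=F92: mpg < 39 AND make = 'Kia' → 4022
vin=F99: mpg < 30 AND year > 2015 → 2024

NULL, -2018, -2010, 4030, 2019, -2012, NULL, -1999, 4022, 2024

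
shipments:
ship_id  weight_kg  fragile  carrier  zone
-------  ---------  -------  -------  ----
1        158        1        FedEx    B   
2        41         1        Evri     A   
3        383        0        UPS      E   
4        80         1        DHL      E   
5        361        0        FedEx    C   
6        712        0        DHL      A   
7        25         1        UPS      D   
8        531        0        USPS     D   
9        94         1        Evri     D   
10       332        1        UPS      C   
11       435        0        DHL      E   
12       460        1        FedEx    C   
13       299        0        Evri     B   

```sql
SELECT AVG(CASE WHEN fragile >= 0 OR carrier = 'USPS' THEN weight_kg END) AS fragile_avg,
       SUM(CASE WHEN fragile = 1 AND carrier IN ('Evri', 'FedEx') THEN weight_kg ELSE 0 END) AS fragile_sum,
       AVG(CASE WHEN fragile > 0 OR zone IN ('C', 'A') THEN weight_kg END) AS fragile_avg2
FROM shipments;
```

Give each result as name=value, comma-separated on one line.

[fragile_avg: fragile >= 0 OR carrier = 'USPS']
ship_id=1: ✓ → 158
ship_id=2: ✓ → 41
ship_id=3: ✓ → 383
ship_id=4: ✓ → 80
ship_id=5: ✓ → 361
ship_id=6: ✓ → 712
ship_id=7: ✓ → 25
ship_id=8: ✓ → 531
ship_id=9: ✓ → 94
ship_id=10: ✓ → 332
ship_id=11: ✓ → 435
ship_id=12: ✓ → 460
ship_id=13: ✓ → 299
fragile_avg = (158 + 41 + 383 + 80 + 361 + 712 + 25 + 531 + 94 + 332 + 435 + 460 + 299) / 13 = 300.8461538462
—
[fragile_sum: fragile = 1 AND carrier IN ('Evri', 'FedEx')]
ship_id=1: ✓ → 158
ship_id=2: ✓ → 41
ship_id=3: ✗
ship_id=4: ✗
ship_id=5: ✗
ship_id=6: ✗
ship_id=7: ✗
ship_id=8: ✗
ship_id=9: ✓ → 94
ship_id=10: ✗
ship_id=11: ✗
ship_id=12: ✓ → 460
ship_id=13: ✗
fragile_sum = 158 + 41 + 94 + 460 = 753
—
[fragile_avg2: fragile > 0 OR zone IN ('C', 'A')]
ship_id=1: ✓ → 158
ship_id=2: ✓ → 41
ship_id=3: ✗
ship_id=4: ✓ → 80
ship_id=5: ✓ → 361
ship_id=6: ✓ → 712
ship_id=7: ✓ → 25
ship_id=8: ✗
ship_id=9: ✓ → 94
ship_id=10: ✓ → 332
ship_id=11: ✗
ship_id=12: ✓ → 460
ship_id=13: ✗
fragile_avg2 = (158 + 41 + 80 + 361 + 712 + 25 + 94 + 332 + 460) / 9 = 251.4444444444

fragile_avg=300.8461538462, fragile_sum=753, fragile_avg2=251.4444444444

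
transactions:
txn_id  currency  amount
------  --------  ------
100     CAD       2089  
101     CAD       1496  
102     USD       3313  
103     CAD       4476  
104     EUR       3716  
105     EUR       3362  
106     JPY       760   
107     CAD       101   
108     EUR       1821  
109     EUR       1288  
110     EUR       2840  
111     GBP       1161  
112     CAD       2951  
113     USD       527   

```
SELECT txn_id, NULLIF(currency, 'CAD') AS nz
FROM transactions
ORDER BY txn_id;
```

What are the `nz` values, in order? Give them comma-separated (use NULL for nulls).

NULL, NULL, USD, NULL, EUR, EUR, JPY, NULL, EUR, EUR, EUR, GBP, NULL, USD

txn_id=100: currency=CAD vs CAD: equal → NULL
txn_id=101: currency=CAD vs CAD: equal → NULL
txn_id=102: currency=USD vs CAD: differ → USD
txn_id=103: currency=CAD vs CAD: equal → NULL
txn_id=104: currency=EUR vs CAD: differ → EUR
txn_id=105: currency=EUR vs CAD: differ → EUR
txn_id=106: currency=JPY vs CAD: differ → JPY
txn_id=107: currency=CAD vs CAD: equal → NULL
txn_id=108: currency=EUR vs CAD: differ → EUR
txn_id=109: currency=EUR vs CAD: differ → EUR
txn_id=110: currency=EUR vs CAD: differ → EUR
txn_id=111: currency=GBP vs CAD: differ → GBP
txn_id=112: currency=CAD vs CAD: equal → NULL
txn_id=113: currency=USD vs CAD: differ → USD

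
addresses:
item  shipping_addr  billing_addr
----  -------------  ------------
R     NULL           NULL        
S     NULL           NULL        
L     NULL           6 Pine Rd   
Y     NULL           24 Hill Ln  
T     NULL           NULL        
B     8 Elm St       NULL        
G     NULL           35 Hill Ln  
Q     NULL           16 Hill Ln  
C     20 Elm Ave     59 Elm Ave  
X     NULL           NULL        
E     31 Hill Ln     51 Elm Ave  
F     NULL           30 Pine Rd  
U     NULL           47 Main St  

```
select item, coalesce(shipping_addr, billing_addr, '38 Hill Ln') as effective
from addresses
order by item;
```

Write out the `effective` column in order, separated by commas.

item=B: shipping_addr=8 Elm St → 8 Elm St
item=C: shipping_addr=20 Elm Ave → 20 Elm Ave
item=E: shipping_addr=31 Hill Ln → 31 Hill Ln
item=F: shipping_addr=NULL, billing_addr=30 Pine Rd → 30 Pine Rd
item=G: shipping_addr=NULL, billing_addr=35 Hill Ln → 35 Hill Ln
item=L: shipping_addr=NULL, billing_addr=6 Pine Rd → 6 Pine Rd
item=Q: shipping_addr=NULL, billing_addr=16 Hill Ln → 16 Hill Ln
item=R: shipping_addr=NULL, billing_addr=NULL, → literal 38 Hill Ln → 38 Hill Ln
item=S: shipping_addr=NULL, billing_addr=NULL, → literal 38 Hill Ln → 38 Hill Ln
item=T: shipping_addr=NULL, billing_addr=NULL, → literal 38 Hill Ln → 38 Hill Ln
item=U: shipping_addr=NULL, billing_addr=47 Main St → 47 Main St
item=X: shipping_addr=NULL, billing_addr=NULL, → literal 38 Hill Ln → 38 Hill Ln
item=Y: shipping_addr=NULL, billing_addr=24 Hill Ln → 24 Hill Ln

8 Elm St, 20 Elm Ave, 31 Hill Ln, 30 Pine Rd, 35 Hill Ln, 6 Pine Rd, 16 Hill Ln, 38 Hill Ln, 38 Hill Ln, 38 Hill Ln, 47 Main St, 38 Hill Ln, 24 Hill Ln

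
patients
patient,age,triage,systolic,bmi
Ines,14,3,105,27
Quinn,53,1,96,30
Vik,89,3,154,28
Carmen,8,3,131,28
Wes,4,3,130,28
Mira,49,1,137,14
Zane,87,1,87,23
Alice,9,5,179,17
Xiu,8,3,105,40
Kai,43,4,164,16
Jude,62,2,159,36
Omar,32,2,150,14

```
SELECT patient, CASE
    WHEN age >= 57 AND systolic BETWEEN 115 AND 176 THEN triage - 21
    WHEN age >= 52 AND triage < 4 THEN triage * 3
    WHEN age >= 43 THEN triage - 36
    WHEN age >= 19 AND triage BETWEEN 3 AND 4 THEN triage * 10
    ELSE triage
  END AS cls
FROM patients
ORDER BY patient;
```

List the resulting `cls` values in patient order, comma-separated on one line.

patient=Alice: ELSE → 5
patient=Carmen: ELSE → 3
patient=Ines: ELSE → 3
patient=Jude: age >= 57 AND systolic BETWEEN 115 AND 176 → -19
patient=Kai: age >= 43 → -32
patient=Mira: age >= 43 → -35
patient=Omar: ELSE → 2
patient=Quinn: age >= 52 AND triage < 4 → 3
patient=Vik: age >= 57 AND systolic BETWEEN 115 AND 176 → -18
patient=Wes: ELSE → 3
patient=Xiu: ELSE → 3
patient=Zane: age >= 52 AND triage < 4 → 3

5, 3, 3, -19, -32, -35, 2, 3, -18, 3, 3, 3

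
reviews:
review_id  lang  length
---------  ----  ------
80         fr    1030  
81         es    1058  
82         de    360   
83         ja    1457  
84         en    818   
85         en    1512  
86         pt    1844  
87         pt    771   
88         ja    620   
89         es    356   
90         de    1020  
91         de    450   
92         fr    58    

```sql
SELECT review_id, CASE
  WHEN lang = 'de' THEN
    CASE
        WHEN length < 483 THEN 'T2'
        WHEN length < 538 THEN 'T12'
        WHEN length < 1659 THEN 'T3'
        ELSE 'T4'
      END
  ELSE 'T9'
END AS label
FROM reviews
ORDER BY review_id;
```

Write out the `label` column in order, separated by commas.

review_id=80: lang='fr' → outer ELSE → T9
review_id=81: lang='es' → outer ELSE → T9
review_id=82: lang='de' → inner[length < 483] → T2
review_id=83: lang='ja' → outer ELSE → T9
review_id=84: lang='en' → outer ELSE → T9
review_id=85: lang='en' → outer ELSE → T9
review_id=86: lang='pt' → outer ELSE → T9
review_id=87: lang='pt' → outer ELSE → T9
review_id=88: lang='ja' → outer ELSE → T9
review_id=89: lang='es' → outer ELSE → T9
review_id=90: lang='de' → inner[length < 1659] → T3
review_id=91: lang='de' → inner[length < 483] → T2
review_id=92: lang='fr' → outer ELSE → T9

T9, T9, T2, T9, T9, T9, T9, T9, T9, T9, T3, T2, T9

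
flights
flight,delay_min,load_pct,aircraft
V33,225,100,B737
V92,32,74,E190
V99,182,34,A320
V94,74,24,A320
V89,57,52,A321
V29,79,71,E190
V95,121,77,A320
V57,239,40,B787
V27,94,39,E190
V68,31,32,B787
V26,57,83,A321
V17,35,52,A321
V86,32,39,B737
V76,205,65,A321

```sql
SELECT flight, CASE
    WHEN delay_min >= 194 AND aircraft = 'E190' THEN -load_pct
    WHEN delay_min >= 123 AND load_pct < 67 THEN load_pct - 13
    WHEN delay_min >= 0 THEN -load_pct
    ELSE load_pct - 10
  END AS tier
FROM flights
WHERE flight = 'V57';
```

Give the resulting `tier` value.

flight = V57: delay_min=239, load_pct=40, aircraft=B787.
delay_min >= 194 AND aircraft = 'E190' → false
delay_min >= 123 AND load_pct < 67 → true → 27

27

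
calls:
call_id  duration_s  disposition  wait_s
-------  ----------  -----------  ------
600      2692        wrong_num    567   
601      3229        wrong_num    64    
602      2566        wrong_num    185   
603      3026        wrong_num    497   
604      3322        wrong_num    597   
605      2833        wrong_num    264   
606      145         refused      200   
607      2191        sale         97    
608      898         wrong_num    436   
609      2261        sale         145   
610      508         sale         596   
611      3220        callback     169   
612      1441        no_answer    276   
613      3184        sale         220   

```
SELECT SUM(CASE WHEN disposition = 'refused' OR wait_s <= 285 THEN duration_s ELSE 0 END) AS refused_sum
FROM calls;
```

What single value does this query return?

call_id=600: ✗
call_id=601: ✓ → 3229
call_id=602: ✓ → 2566
call_id=603: ✗
call_id=604: ✗
call_id=605: ✓ → 2833
call_id=606: ✓ → 145
call_id=607: ✓ → 2191
call_id=608: ✗
call_id=609: ✓ → 2261
call_id=610: ✗
call_id=611: ✓ → 3220
call_id=612: ✓ → 1441
call_id=613: ✓ → 3184
refused_sum = 3229 + 2566 + 2833 + 145 + 2191 + 2261 + 3220 + 1441 + 3184 = 21070

21070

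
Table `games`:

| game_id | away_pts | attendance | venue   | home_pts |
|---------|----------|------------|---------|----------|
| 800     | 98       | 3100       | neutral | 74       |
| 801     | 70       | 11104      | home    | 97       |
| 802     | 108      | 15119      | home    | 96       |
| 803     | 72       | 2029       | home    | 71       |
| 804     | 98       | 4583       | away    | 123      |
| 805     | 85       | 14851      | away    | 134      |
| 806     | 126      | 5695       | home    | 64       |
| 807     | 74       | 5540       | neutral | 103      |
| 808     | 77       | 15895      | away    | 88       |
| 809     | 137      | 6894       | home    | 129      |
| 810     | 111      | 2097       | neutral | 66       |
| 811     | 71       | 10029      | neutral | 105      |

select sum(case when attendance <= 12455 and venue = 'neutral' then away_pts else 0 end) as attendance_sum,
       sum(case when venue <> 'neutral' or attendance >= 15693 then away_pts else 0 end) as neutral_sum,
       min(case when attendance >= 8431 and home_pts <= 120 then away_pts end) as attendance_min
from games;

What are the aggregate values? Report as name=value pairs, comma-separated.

[attendance_sum: attendance <= 12455 and venue = 'neutral']
game_id=800: ✓ → 98
game_id=801: ✗
game_id=802: ✗
game_id=803: ✗
game_id=804: ✗
game_id=805: ✗
game_id=806: ✗
game_id=807: ✓ → 74
game_id=808: ✗
game_id=809: ✗
game_id=810: ✓ → 111
game_id=811: ✓ → 71
attendance_sum = 98 + 74 + 111 + 71 = 354
—
[neutral_sum: venue <> 'neutral' or attendance >= 15693]
game_id=800: ✗
game_id=801: ✓ → 70
game_id=802: ✓ → 108
game_id=803: ✓ → 72
game_id=804: ✓ → 98
game_id=805: ✓ → 85
game_id=806: ✓ → 126
game_id=807: ✗
game_id=808: ✓ → 77
game_id=809: ✓ → 137
game_id=810: ✗
game_id=811: ✗
neutral_sum = 70 + 108 + 72 + 98 + 85 + 126 + 77 + 137 = 773
—
[attendance_min: attendance >= 8431 and home_pts <= 120]
game_id=800: ✗
game_id=801: ✓ → 70
game_id=802: ✓ → 108
game_id=803: ✗
game_id=804: ✗
game_id=805: ✗
game_id=806: ✗
game_id=807: ✗
game_id=808: ✓ → 77
game_id=809: ✗
game_id=810: ✗
game_id=811: ✓ → 71
attendance_min = MIN(70, 108, 77, 71) = 70

attendance_sum=354, neutral_sum=773, attendance_min=70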